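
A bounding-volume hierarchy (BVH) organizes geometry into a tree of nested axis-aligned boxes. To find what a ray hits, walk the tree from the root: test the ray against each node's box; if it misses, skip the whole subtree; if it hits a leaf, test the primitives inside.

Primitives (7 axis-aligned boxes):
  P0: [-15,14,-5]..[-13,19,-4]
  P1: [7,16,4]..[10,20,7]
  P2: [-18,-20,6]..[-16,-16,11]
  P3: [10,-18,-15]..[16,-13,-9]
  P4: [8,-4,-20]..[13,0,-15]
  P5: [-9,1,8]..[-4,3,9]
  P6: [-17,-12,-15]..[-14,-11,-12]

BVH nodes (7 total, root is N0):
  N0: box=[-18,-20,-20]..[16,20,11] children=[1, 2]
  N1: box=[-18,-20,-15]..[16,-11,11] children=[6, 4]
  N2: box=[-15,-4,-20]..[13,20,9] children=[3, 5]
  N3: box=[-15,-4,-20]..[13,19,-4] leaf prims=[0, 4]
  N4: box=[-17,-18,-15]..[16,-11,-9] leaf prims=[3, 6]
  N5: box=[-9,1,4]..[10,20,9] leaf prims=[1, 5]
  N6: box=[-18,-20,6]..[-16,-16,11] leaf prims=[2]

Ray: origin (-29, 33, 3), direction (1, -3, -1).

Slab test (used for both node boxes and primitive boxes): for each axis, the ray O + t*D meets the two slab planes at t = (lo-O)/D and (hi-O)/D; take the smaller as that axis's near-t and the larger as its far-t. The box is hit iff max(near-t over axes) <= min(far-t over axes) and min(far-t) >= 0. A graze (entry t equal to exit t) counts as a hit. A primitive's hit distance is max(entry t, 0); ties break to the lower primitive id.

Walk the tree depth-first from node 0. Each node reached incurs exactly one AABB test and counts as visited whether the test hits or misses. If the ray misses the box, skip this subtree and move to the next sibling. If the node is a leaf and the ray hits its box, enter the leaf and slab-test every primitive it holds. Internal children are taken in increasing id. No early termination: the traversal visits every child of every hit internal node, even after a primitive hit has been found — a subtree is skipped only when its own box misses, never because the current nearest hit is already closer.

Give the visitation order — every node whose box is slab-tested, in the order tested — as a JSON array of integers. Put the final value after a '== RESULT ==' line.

Walk:
N0 x:[11,45] y:[13/3,53/3] z:[-8,23] -> hit [11,53/3], descend [1, 2]
  N1 x:[11,45] y:[44/3,53/3] z:[-8,18] -> hit [44/3,53/3], descend [4, 6]
    N4 x:[12,45] y:[44/3,17] z:[12,18] -> hit [44/3,17] leaf, test {P3(miss), P6@t=15}
    N6 x:[11,13] y:[49/3,53/3] z:[-8,-3] -> miss, prune
  N2 x:[14,42] y:[13/3,37/3] z:[-6,23] -> miss, prune

5 AABB tests over nodes [0, 1, 4, 6, 2]; 1 leaf entered; closest P6.

== RESULT ==
[0, 1, 4, 6, 2]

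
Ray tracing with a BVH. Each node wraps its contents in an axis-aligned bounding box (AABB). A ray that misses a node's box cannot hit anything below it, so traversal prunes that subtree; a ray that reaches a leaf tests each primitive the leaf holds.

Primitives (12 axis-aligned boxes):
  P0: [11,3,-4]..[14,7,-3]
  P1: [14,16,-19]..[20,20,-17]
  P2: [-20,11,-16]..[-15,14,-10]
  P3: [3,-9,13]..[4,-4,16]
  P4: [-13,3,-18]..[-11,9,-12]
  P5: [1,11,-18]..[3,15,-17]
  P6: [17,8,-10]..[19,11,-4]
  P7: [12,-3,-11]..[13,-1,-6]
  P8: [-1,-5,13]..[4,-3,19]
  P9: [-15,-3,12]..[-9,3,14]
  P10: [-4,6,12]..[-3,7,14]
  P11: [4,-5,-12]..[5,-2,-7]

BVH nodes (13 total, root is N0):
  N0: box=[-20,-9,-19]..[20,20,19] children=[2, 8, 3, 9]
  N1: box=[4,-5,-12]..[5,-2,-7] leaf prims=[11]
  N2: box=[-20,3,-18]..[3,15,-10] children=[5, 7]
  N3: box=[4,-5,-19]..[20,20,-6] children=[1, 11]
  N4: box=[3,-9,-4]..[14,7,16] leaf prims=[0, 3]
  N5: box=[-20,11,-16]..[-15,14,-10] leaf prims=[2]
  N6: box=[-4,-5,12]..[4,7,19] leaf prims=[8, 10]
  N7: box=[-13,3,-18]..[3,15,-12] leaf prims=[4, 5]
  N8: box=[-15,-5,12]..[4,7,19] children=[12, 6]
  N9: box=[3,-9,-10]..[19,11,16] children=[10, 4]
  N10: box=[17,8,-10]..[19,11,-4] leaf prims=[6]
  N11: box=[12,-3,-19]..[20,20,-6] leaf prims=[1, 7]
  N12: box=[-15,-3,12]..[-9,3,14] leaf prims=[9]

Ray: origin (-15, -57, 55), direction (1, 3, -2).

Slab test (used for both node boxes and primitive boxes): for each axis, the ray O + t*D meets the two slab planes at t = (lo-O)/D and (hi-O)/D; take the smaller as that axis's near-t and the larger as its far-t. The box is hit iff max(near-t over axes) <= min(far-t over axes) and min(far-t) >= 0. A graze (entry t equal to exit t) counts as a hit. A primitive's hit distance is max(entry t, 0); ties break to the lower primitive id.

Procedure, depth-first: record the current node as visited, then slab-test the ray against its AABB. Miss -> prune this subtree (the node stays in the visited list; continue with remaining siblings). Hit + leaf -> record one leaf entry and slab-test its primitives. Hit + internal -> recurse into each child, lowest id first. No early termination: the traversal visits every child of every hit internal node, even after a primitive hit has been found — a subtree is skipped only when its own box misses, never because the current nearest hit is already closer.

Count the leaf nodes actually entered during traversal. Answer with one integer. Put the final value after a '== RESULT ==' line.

Traverse from the root:
N0 x:[-5,35] y:[16,77/3] z:[18,37] -> hit [18,77/3], descend [2, 3, 8, 9]
  N2 x:[-5,18] y:[20,24] z:[65/2,73/2] -> miss, prune
  N3 x:[19,35] y:[52/3,77/3] z:[61/2,37] -> miss, prune
  N8 x:[0,19] y:[52/3,64/3] z:[18,43/2] -> hit [18,19], descend [6, 12]
    N6 x:[11,19] y:[52/3,64/3] z:[18,43/2] -> hit [18,19] leaf, test {P8@t=18, P10(miss)}
    N12 x:[0,6] y:[18,20] z:[41/2,43/2] -> miss, prune
  N9 x:[18,34] y:[16,68/3] z:[39/2,65/2] -> hit [39/2,68/3], descend [4, 10]
    N4 x:[18,29] y:[16,64/3] z:[39/2,59/2] -> hit [39/2,64/3] leaf, test {P0(miss), P3(miss)}
    N10 x:[32,34] y:[65/3,68/3] z:[59/2,65/2] -> miss, prune

Visited [0, 2, 3, 8, 6, 12, 9, 4, 10]. Tests: 9 box, 2 leaf. Nearest: P8.

== RESULT ==
2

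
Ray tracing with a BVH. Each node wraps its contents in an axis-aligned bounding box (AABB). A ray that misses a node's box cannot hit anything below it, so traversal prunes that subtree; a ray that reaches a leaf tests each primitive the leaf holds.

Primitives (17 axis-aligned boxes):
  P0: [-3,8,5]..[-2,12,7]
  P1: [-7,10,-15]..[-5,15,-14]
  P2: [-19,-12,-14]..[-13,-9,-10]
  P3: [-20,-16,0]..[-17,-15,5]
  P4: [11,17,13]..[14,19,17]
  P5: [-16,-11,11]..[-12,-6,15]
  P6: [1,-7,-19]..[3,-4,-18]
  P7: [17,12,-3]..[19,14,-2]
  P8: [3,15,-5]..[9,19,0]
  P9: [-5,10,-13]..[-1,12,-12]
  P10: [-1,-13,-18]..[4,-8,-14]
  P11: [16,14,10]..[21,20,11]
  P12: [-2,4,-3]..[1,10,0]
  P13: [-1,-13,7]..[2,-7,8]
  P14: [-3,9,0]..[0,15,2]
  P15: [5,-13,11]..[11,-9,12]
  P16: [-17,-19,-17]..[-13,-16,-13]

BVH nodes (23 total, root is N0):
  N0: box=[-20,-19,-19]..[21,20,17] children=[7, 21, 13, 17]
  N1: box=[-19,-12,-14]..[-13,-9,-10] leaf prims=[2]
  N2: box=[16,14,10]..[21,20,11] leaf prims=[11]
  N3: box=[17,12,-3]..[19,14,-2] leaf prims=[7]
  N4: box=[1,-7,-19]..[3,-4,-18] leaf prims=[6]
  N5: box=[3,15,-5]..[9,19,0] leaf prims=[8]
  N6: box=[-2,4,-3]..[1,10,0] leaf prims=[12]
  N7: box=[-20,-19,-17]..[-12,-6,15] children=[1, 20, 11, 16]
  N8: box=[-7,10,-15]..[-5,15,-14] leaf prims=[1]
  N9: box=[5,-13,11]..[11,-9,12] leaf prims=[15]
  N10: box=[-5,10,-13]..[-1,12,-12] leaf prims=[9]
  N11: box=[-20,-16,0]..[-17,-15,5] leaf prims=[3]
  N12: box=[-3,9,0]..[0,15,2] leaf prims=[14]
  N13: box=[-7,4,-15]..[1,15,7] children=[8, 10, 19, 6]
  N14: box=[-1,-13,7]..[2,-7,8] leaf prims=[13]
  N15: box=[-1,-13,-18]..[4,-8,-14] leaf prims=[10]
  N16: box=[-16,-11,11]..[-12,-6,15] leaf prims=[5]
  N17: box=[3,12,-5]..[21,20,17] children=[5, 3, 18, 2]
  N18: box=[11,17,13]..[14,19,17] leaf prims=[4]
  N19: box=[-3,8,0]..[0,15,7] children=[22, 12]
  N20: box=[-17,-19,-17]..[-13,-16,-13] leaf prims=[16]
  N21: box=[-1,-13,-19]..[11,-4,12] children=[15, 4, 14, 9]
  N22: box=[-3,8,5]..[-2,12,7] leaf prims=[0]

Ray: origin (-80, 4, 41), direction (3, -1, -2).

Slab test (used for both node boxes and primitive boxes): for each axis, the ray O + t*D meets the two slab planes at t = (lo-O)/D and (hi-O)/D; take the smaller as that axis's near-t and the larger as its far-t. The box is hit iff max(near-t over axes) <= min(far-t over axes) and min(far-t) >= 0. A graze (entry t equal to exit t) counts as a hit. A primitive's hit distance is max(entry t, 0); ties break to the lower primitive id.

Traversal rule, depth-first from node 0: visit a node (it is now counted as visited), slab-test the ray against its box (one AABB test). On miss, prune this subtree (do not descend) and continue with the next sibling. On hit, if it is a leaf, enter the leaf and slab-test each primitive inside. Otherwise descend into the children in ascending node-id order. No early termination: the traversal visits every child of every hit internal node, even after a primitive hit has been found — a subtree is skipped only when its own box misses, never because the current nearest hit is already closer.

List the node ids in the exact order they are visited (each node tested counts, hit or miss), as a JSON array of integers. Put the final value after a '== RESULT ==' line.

Traverse from the root:
N0 x:[20,101/3] y:[-16,23] z:[12,30] -> hit [20,23], descend [7, 13, 17, 21]
  N7 x:[20,68/3] y:[10,23] z:[13,29] -> hit [20,68/3], descend [1, 11, 16, 20]
    N1 x:[61/3,67/3] y:[13,16] z:[51/2,55/2] -> miss, prune
    N11 x:[20,21] y:[19,20] z:[18,41/2] -> hit [20,20] leaf, test {P3@t=20}
    N16 x:[64/3,68/3] y:[10,15] z:[13,15] -> miss, prune
    N20 x:[21,67/3] y:[20,23] z:[27,29] -> miss, prune
  N13 x:[73/3,27] y:[-11,0] z:[17,28] -> miss, prune
  N17 x:[83/3,101/3] y:[-16,-8] z:[12,23] -> miss, prune
  N21 x:[79/3,91/3] y:[8,17] z:[29/2,30] -> miss, prune

Visited [0, 7, 1, 11, 16, 20, 13, 17, 21]. Tests: 9 box, 1 leaf. Nearest: P3.

== RESULT ==
[0, 7, 1, 11, 16, 20, 13, 17, 21]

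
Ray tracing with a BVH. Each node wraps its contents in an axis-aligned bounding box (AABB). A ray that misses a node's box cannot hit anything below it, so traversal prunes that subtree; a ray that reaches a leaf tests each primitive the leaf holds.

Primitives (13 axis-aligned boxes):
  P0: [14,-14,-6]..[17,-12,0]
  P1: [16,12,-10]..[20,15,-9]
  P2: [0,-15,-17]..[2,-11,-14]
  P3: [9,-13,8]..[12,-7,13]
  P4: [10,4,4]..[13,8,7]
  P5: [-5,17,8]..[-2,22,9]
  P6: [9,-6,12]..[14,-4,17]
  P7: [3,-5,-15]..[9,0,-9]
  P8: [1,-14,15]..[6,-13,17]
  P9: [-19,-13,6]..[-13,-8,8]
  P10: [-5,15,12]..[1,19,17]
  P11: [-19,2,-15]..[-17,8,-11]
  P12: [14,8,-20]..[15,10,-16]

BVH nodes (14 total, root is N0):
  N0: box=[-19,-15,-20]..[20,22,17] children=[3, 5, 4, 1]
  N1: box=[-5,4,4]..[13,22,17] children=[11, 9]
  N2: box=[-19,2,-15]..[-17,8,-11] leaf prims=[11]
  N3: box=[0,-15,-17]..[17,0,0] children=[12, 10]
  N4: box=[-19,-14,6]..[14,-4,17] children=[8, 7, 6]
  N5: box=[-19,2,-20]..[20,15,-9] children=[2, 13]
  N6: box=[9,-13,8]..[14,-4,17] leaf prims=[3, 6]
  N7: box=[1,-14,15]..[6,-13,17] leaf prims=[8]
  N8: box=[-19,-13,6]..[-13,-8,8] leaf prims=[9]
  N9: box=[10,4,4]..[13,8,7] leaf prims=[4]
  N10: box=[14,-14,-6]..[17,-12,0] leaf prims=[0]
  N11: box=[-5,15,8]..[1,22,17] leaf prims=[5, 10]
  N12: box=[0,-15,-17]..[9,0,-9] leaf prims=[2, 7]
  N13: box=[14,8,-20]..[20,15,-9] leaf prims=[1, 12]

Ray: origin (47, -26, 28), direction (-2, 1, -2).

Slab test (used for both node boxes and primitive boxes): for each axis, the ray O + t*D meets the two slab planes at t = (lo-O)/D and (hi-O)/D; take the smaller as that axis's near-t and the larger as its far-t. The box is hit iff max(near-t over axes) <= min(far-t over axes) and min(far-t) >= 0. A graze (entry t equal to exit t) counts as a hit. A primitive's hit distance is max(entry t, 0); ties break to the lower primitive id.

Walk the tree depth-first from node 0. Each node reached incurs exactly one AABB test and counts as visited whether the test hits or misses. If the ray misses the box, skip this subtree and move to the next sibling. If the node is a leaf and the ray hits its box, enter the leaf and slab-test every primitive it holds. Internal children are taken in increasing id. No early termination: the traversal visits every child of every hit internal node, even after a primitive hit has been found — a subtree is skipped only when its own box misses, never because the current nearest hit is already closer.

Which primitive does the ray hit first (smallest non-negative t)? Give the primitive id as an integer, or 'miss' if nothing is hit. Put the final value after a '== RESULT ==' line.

Traverse from the root:
N0 x:[27/2,33] y:[11,48] z:[11/2,24] -> hit [27/2,24], descend [1, 3, 4, 5]
  N1 x:[17,26] y:[30,48] z:[11/2,12] -> miss, prune
  N3 x:[15,47/2] y:[11,26] z:[14,45/2] -> hit [15,45/2], descend [10, 12]
    N10 x:[15,33/2] y:[12,14] z:[14,17] -> miss, prune
    N12 x:[19,47/2] y:[11,26] z:[37/2,45/2] -> hit [19,45/2] leaf, test {P2(miss), P7@t=21}
  N4 x:[33/2,33] y:[12,22] z:[11/2,11] -> miss, prune
  N5 x:[27/2,33] y:[28,41] z:[37/2,24] -> miss, prune

7 AABB tests over nodes [0, 1, 3, 10, 12, 4, 5]; 1 leaf entered; closest P7.

== RESULT ==
7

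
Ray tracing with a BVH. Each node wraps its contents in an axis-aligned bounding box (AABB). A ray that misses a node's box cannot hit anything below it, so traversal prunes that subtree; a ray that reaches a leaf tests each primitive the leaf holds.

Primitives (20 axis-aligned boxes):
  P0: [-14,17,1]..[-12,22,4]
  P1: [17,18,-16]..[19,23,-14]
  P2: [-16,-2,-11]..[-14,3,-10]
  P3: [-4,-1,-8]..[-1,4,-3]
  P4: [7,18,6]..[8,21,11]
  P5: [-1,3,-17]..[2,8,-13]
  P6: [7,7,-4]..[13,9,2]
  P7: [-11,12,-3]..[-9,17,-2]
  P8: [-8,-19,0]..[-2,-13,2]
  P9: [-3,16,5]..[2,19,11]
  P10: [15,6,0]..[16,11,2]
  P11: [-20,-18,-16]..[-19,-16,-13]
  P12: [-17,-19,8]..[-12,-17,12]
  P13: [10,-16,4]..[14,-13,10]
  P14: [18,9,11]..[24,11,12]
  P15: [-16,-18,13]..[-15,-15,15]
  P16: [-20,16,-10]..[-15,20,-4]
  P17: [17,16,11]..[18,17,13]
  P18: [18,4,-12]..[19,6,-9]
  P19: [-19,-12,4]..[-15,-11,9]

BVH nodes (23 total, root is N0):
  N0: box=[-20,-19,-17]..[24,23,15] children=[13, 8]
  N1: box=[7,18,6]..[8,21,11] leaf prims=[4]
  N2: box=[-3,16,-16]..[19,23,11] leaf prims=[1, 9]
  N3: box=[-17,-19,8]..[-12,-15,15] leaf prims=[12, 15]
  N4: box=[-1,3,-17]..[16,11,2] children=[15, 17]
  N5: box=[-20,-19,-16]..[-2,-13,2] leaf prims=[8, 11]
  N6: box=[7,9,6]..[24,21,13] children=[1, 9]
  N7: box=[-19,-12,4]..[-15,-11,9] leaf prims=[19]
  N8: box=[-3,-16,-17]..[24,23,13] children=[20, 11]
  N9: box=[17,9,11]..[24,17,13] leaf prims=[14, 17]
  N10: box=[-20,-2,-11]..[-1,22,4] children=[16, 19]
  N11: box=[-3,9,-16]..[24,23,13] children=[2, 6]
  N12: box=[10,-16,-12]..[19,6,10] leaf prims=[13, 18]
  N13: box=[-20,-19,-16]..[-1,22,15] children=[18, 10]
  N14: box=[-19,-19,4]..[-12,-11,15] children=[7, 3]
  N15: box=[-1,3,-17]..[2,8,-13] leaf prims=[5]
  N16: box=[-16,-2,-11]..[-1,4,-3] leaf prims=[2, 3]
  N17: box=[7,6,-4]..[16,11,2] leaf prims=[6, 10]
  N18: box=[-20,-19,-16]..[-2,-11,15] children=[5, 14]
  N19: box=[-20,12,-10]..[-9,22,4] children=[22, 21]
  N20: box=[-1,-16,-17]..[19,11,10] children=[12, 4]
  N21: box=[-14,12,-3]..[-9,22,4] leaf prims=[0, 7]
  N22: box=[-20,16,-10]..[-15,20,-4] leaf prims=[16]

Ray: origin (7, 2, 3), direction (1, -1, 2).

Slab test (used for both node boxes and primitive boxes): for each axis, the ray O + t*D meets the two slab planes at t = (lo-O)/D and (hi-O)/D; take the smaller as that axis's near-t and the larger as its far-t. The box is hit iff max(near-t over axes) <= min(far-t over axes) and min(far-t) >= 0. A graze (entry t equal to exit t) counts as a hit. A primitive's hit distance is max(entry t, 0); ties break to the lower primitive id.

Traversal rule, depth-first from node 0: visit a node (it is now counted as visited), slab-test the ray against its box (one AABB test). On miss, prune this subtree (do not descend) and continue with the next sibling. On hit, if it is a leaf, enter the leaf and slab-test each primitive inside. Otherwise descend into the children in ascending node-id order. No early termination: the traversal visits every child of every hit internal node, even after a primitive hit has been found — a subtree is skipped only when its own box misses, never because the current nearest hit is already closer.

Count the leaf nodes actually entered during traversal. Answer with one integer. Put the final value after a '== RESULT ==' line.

Trace the traversal:
N0 x:[-27,17] y:[-21,21] z:[-10,6] -> hit [-10,6], descend [8, 13]
  N8 x:[-10,17] y:[-21,18] z:[-10,5] -> hit [-10,5], descend [11, 20]
    N11 x:[-10,17] y:[-21,-7] z:[-19/2,5] -> miss, prune
    N20 x:[-8,12] y:[-9,18] z:[-10,7/2] -> hit [-8,7/2], descend [4, 12]
      N4 x:[-8,9] y:[-9,-1] z:[-10,-1/2] -> miss, prune
      N12 x:[3,12] y:[-4,18] z:[-15/2,7/2] -> hit [3,7/2] leaf, test {P13(miss), P18(miss)}
  N13 x:[-27,-8] y:[-20,21] z:[-19/2,6] -> miss, prune

Visited [0, 8, 11, 20, 4, 12, 13]. Tests: 7 box, 1 leaf. Nearest: miss.

== RESULT ==
1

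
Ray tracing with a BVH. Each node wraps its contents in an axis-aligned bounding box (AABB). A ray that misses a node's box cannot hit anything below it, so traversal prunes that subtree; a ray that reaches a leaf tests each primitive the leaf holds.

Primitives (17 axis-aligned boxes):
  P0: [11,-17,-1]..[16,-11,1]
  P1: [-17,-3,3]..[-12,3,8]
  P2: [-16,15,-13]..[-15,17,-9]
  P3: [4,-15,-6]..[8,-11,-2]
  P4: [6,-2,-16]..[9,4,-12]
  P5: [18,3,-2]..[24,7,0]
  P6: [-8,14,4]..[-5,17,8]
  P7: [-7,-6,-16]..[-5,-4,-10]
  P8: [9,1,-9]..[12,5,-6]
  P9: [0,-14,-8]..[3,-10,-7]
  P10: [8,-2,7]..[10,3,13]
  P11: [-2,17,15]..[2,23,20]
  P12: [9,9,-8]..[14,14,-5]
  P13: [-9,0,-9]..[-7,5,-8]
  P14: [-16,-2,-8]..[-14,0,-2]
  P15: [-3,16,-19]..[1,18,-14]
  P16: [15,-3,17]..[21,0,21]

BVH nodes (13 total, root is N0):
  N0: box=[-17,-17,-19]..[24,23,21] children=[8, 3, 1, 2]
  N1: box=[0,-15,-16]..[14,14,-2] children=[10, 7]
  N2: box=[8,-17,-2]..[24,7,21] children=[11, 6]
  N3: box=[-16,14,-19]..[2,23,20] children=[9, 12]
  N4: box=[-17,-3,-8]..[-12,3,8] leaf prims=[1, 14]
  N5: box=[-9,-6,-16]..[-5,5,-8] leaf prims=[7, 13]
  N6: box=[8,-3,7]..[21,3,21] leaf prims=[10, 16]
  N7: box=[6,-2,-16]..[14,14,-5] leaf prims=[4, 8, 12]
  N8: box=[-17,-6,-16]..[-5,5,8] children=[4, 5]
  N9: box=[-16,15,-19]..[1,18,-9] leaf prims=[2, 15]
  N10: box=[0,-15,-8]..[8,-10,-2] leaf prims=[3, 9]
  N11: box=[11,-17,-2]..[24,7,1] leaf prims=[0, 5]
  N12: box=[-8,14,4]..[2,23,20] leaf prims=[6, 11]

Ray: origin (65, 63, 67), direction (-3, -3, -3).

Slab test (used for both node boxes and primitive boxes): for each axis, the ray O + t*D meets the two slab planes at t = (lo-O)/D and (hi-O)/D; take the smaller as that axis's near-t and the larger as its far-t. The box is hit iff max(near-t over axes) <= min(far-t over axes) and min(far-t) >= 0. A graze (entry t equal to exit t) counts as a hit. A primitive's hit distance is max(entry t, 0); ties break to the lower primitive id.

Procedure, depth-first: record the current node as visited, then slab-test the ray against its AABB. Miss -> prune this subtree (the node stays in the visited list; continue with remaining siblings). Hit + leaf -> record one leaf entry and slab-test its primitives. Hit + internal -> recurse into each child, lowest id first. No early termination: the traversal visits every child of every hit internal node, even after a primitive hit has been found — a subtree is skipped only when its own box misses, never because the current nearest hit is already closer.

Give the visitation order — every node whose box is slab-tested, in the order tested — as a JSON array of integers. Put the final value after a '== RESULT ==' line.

Traverse from the root:
N0 x:[41/3,82/3] y:[40/3,80/3] z:[46/3,86/3] -> hit [46/3,80/3], descend [1, 2, 3, 8]
  N1 x:[17,65/3] y:[49/3,26] z:[23,83/3] -> miss, prune
  N2 x:[41/3,19] y:[56/3,80/3] z:[46/3,23] -> hit [56/3,19], descend [6, 11]
    N6 x:[44/3,19] y:[20,22] z:[46/3,20] -> miss, prune
    N11 x:[41/3,18] y:[56/3,80/3] z:[22,23] -> miss, prune
  N3 x:[21,27] y:[40/3,49/3] z:[47/3,86/3] -> miss, prune
  N8 x:[70/3,82/3] y:[58/3,23] z:[59/3,83/3] -> miss, prune

order=[0, 1, 2, 6, 11, 3, 8]  |boxes|=7  |leaves|=0  hit=miss

== RESULT ==
[0, 1, 2, 6, 11, 3, 8]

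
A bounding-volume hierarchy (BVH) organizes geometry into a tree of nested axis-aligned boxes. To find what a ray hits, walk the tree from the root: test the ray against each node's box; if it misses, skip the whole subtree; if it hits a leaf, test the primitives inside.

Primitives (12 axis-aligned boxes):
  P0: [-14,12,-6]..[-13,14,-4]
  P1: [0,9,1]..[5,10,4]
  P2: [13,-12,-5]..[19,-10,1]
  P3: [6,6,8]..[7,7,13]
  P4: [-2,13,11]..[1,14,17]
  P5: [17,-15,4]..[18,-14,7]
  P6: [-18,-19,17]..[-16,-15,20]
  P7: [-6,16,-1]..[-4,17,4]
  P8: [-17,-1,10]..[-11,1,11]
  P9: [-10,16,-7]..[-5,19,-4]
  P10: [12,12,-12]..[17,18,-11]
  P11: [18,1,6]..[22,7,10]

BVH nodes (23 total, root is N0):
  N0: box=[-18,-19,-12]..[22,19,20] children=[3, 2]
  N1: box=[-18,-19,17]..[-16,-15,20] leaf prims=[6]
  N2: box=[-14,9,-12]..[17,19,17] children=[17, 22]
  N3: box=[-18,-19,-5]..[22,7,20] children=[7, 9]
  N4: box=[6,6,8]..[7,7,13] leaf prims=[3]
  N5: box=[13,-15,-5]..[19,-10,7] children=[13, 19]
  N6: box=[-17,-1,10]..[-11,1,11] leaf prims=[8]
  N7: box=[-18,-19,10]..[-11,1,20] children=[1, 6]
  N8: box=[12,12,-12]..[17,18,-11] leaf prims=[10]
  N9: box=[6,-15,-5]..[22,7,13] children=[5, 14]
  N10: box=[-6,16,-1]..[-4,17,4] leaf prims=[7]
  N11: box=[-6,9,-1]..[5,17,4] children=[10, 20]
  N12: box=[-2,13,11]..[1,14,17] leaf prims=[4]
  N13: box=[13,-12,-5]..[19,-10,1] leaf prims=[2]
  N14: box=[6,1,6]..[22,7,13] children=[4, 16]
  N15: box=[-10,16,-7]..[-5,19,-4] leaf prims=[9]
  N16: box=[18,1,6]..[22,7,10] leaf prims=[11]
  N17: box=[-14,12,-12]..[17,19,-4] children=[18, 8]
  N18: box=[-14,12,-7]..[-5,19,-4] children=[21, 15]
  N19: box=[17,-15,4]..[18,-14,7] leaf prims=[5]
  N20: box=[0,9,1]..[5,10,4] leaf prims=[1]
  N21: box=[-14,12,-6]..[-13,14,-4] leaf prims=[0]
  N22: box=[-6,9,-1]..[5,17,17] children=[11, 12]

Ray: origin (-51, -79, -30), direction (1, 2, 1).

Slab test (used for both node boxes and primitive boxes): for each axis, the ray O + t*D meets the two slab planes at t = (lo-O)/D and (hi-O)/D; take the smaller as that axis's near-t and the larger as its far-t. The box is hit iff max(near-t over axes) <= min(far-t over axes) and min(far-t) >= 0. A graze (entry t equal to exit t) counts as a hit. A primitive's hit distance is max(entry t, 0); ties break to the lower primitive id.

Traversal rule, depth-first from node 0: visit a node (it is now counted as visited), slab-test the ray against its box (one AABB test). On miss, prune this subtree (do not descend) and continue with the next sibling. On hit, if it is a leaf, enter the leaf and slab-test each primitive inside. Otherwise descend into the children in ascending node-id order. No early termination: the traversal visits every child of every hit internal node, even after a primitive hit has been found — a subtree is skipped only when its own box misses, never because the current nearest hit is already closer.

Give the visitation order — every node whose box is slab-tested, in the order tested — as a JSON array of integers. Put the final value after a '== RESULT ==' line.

Traverse from the root:
N0 x:[33,73] y:[30,49] z:[18,50] -> hit [33,49], descend [2, 3]
  N2 x:[37,68] y:[44,49] z:[18,47] -> hit [44,47], descend [17, 22]
    N17 x:[37,68] y:[91/2,49] z:[18,26] -> miss, prune
    N22 x:[45,56] y:[44,48] z:[29,47] -> hit [45,47], descend [11, 12]
      N11 x:[45,56] y:[44,48] z:[29,34] -> miss, prune
      N12 x:[49,52] y:[46,93/2] z:[41,47] -> miss, prune
  N3 x:[33,73] y:[30,43] z:[25,50] -> hit [33,43], descend [7, 9]
    N7 x:[33,40] y:[30,40] z:[40,50] -> hit [40,40], descend [1, 6]
      N1 x:[33,35] y:[30,32] z:[47,50] -> miss, prune
      N6 x:[34,40] y:[39,40] z:[40,41] -> hit [40,40] leaf, test {P8@t=40}
    N9 x:[57,73] y:[32,43] z:[25,43] -> miss, prune

Visited [0, 2, 17, 22, 11, 12, 3, 7, 1, 6, 9]. Tests: 11 box, 1 leaf. Nearest: P8.

== RESULT ==
[0, 2, 17, 22, 11, 12, 3, 7, 1, 6, 9]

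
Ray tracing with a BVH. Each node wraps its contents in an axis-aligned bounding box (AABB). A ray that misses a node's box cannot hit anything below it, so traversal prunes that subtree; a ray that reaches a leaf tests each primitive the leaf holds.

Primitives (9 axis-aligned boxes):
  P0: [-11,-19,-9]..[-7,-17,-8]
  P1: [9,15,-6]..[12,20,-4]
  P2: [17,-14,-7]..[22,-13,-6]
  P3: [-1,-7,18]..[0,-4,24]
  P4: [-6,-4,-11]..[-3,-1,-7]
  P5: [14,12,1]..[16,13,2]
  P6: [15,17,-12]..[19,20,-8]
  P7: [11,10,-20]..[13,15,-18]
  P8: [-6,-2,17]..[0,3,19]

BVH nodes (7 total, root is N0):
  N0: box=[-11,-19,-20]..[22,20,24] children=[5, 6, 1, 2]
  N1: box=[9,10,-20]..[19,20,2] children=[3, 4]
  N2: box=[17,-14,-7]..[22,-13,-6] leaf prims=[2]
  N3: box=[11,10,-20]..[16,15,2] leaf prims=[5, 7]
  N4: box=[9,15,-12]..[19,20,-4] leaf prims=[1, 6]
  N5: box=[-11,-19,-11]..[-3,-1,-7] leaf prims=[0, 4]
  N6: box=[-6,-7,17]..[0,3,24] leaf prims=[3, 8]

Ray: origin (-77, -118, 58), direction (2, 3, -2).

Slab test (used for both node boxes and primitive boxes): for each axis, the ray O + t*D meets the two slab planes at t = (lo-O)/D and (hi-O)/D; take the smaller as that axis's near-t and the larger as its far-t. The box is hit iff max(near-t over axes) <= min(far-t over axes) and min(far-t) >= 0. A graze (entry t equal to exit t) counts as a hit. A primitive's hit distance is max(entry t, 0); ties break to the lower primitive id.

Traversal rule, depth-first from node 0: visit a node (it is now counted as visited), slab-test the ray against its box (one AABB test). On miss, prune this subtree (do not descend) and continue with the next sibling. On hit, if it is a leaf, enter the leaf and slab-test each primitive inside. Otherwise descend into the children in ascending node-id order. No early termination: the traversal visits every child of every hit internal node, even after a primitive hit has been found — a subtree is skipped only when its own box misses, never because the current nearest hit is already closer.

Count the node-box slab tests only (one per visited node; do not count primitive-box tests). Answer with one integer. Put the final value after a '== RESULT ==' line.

Walk:
N0 x:[33,99/2] y:[33,46] z:[17,39] -> hit [33,39], descend [1, 2, 5, 6]
  N1 x:[43,48] y:[128/3,46] z:[28,39] -> miss, prune
  N2 x:[47,99/2] y:[104/3,35] z:[32,65/2] -> miss, prune
  N5 x:[33,37] y:[33,39] z:[65/2,69/2] -> hit [33,69/2] leaf, test {P0@t=33, P4(miss)}
  N6 x:[71/2,77/2] y:[37,121/3] z:[17,41/2] -> miss, prune

Summary -> nodes [0, 1, 2, 5, 6]; box-tests=5; leaf-entries=1; first=P0

== RESULT ==
5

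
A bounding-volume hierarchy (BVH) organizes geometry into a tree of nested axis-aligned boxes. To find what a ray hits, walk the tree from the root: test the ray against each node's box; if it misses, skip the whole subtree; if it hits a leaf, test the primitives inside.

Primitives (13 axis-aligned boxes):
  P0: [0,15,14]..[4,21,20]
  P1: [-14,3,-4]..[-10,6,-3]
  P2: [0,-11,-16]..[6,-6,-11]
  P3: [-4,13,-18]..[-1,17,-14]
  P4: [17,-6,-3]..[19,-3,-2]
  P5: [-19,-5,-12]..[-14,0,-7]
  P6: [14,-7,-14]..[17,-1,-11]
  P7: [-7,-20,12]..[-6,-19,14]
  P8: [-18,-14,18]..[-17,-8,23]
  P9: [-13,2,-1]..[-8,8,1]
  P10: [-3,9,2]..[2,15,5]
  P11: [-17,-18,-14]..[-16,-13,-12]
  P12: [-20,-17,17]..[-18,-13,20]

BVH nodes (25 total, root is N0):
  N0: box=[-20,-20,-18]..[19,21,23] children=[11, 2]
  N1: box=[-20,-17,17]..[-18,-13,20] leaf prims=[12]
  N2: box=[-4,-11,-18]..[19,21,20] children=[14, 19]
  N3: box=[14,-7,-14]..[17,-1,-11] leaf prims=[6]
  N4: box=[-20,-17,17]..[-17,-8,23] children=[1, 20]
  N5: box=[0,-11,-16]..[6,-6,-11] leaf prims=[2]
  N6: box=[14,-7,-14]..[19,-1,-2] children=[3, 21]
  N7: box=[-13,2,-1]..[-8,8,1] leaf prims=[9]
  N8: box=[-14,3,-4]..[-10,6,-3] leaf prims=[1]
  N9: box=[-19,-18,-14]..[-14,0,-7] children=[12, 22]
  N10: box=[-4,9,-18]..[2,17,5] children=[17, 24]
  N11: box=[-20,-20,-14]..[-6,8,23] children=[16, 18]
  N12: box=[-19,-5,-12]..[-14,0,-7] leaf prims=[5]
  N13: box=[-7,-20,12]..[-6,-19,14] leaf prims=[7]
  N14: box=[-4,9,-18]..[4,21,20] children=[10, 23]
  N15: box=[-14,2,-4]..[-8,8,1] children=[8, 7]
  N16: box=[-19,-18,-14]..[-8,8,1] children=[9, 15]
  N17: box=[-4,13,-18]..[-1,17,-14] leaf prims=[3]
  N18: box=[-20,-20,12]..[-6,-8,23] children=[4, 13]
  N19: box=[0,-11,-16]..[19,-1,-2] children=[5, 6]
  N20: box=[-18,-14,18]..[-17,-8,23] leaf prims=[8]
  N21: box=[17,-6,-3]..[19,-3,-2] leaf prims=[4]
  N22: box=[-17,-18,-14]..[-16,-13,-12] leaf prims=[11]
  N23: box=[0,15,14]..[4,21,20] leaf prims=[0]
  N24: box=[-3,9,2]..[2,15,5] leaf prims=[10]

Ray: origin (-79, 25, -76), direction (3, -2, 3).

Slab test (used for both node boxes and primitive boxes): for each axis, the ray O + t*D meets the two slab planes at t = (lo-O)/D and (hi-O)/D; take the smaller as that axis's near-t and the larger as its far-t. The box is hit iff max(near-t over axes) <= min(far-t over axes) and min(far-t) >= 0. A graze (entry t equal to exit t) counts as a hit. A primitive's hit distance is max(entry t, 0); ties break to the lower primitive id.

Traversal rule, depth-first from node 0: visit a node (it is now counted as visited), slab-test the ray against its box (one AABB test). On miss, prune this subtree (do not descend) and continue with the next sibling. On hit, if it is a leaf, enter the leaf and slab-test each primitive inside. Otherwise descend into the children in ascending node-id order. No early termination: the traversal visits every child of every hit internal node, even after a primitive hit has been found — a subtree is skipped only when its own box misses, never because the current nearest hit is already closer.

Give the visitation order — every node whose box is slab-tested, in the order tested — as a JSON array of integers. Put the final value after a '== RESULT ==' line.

Walk:
N0 x:[59/3,98/3] y:[2,45/2] z:[58/3,33] -> hit [59/3,45/2], descend [2, 11]
  N2 x:[25,98/3] y:[2,18] z:[58/3,32] -> miss, prune
  N11 x:[59/3,73/3] y:[17/2,45/2] z:[62/3,33] -> hit [62/3,45/2], descend [16, 18]
    N16 x:[20,71/3] y:[17/2,43/2] z:[62/3,77/3] -> hit [62/3,43/2], descend [9, 15]
      N9 x:[20,65/3] y:[25/2,43/2] z:[62/3,23] -> hit [62/3,43/2], descend [12, 22]
        N12 x:[20,65/3] y:[25/2,15] z:[64/3,23] -> miss, prune
        N22 x:[62/3,21] y:[19,43/2] z:[62/3,64/3] -> hit [62/3,21] leaf, test {P11@t=62/3}
      N15 x:[65/3,71/3] y:[17/2,23/2] z:[24,77/3] -> miss, prune
    N18 x:[59/3,73/3] y:[33/2,45/2] z:[88/3,33] -> miss, prune

order=[0, 2, 11, 16, 9, 12, 22, 15, 18]  |boxes|=9  |leaves|=1  hit=P11

== RESULT ==
[0, 2, 11, 16, 9, 12, 22, 15, 18]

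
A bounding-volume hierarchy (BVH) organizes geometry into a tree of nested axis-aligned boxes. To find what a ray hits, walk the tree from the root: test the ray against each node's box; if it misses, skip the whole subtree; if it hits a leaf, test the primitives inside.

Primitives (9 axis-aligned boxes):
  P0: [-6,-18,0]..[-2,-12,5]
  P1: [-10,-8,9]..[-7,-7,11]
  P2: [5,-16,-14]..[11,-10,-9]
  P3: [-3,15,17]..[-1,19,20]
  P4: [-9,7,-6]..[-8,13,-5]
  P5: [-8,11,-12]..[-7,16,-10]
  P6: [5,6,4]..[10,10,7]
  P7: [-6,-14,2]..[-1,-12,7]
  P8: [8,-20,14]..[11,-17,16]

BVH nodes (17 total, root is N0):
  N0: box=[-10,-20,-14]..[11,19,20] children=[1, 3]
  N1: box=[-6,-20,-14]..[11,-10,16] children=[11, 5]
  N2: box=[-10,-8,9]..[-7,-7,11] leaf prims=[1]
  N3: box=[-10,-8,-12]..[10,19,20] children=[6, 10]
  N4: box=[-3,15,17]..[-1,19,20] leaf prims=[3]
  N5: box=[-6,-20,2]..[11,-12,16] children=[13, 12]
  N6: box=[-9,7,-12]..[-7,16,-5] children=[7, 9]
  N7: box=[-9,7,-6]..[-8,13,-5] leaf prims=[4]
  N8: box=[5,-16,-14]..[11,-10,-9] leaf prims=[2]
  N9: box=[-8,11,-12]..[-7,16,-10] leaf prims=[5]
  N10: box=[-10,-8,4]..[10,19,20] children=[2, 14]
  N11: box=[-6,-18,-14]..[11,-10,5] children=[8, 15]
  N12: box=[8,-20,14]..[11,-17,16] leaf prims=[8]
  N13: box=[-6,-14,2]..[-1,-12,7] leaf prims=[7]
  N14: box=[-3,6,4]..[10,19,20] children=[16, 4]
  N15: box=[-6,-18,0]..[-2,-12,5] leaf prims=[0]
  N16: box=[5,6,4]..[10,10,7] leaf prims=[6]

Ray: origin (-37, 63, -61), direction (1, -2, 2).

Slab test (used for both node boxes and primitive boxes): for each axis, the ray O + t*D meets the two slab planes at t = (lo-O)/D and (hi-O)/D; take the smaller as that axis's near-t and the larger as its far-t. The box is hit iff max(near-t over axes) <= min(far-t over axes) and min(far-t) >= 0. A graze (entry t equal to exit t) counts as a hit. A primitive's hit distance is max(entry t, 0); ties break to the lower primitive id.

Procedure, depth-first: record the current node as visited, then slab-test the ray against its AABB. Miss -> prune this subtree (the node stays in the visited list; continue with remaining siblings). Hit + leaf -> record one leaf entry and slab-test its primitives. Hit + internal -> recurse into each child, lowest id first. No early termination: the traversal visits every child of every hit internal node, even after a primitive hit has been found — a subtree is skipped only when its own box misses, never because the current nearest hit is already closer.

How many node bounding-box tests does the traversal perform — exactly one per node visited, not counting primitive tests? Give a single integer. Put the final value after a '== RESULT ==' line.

Traverse from the root:
N0 x:[27,48] y:[22,83/2] z:[47/2,81/2] -> hit [27,81/2], descend [1, 3]
  N1 x:[31,48] y:[73/2,83/2] z:[47/2,77/2] -> hit [73/2,77/2], descend [5, 11]
    N5 x:[31,48] y:[75/2,83/2] z:[63/2,77/2] -> hit [75/2,77/2], descend [12, 13]
      N12 x:[45,48] y:[40,83/2] z:[75/2,77/2] -> miss, prune
      N13 x:[31,36] y:[75/2,77/2] z:[63/2,34] -> miss, prune
    N11 x:[31,48] y:[73/2,81/2] z:[47/2,33] -> miss, prune
  N3 x:[27,47] y:[22,71/2] z:[49/2,81/2] -> hit [27,71/2], descend [6, 10]
    N6 x:[28,30] y:[47/2,28] z:[49/2,28] -> hit [28,28], descend [7, 9]
      N7 x:[28,29] y:[25,28] z:[55/2,28] -> hit [28,28] leaf, test {P4@t=28}
      N9 x:[29,30] y:[47/2,26] z:[49/2,51/2] -> miss, prune
    N10 x:[27,47] y:[22,71/2] z:[65/2,81/2] -> hit [65/2,71/2], descend [2, 14]
      N2 x:[27,30] y:[35,71/2] z:[35,36] -> miss, prune
      N14 x:[34,47] y:[22,57/2] z:[65/2,81/2] -> miss, prune

Visited [0, 1, 5, 12, 13, 11, 3, 6, 7, 9, 10, 2, 14]. Tests: 13 box, 1 leaf. Nearest: P4.

== RESULT ==
13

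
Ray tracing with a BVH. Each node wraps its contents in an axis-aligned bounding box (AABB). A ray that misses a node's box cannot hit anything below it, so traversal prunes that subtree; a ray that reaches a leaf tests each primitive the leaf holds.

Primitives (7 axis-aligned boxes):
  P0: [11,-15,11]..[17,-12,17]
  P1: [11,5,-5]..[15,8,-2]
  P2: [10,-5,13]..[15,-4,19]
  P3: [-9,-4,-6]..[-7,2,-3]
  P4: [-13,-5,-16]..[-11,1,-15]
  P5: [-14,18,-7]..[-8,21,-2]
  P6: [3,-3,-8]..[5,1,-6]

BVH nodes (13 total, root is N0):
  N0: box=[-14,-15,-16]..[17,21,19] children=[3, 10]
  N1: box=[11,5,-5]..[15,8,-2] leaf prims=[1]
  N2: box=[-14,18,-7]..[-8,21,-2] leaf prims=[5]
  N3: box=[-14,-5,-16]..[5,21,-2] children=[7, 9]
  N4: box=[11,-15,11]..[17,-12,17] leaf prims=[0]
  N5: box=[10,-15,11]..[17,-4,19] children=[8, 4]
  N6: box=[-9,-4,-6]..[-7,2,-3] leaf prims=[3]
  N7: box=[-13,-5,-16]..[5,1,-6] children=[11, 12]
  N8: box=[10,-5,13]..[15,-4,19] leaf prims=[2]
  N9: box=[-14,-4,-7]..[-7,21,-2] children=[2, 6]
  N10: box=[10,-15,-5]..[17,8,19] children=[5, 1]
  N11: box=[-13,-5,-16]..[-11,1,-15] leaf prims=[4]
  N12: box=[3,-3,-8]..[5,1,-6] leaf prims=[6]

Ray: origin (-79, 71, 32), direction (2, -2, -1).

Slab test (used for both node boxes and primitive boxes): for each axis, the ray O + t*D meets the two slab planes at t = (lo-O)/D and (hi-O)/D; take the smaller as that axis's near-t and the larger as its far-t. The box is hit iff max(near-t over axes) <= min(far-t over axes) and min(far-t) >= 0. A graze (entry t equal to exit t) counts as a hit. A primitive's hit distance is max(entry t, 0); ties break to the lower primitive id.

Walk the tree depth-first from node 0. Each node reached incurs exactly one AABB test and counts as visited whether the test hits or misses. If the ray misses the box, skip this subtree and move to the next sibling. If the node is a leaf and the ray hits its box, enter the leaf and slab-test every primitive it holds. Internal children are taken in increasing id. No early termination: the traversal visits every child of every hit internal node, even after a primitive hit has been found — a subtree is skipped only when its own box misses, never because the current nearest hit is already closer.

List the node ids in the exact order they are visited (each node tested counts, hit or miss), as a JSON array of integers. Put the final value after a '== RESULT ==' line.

Walk:
N0 x:[65/2,48] y:[25,43] z:[13,48] -> hit [65/2,43], descend [3, 10]
  N3 x:[65/2,42] y:[25,38] z:[34,48] -> hit [34,38], descend [7, 9]
    N7 x:[33,42] y:[35,38] z:[38,48] -> hit [38,38], descend [11, 12]
      N11 x:[33,34] y:[35,38] z:[47,48] -> miss, prune
      N12 x:[41,42] y:[35,37] z:[38,40] -> miss, prune
    N9 x:[65/2,36] y:[25,75/2] z:[34,39] -> hit [34,36], descend [2, 6]
      N2 x:[65/2,71/2] y:[25,53/2] z:[34,39] -> miss, prune
      N6 x:[35,36] y:[69/2,75/2] z:[35,38] -> hit [35,36] leaf, test {P3@t=35}
  N10 x:[89/2,48] y:[63/2,43] z:[13,37] -> miss, prune

Visited [0, 3, 7, 11, 12, 9, 2, 6, 10]. Tests: 9 box, 1 leaf. Nearest: P3.

== RESULT ==
[0, 3, 7, 11, 12, 9, 2, 6, 10]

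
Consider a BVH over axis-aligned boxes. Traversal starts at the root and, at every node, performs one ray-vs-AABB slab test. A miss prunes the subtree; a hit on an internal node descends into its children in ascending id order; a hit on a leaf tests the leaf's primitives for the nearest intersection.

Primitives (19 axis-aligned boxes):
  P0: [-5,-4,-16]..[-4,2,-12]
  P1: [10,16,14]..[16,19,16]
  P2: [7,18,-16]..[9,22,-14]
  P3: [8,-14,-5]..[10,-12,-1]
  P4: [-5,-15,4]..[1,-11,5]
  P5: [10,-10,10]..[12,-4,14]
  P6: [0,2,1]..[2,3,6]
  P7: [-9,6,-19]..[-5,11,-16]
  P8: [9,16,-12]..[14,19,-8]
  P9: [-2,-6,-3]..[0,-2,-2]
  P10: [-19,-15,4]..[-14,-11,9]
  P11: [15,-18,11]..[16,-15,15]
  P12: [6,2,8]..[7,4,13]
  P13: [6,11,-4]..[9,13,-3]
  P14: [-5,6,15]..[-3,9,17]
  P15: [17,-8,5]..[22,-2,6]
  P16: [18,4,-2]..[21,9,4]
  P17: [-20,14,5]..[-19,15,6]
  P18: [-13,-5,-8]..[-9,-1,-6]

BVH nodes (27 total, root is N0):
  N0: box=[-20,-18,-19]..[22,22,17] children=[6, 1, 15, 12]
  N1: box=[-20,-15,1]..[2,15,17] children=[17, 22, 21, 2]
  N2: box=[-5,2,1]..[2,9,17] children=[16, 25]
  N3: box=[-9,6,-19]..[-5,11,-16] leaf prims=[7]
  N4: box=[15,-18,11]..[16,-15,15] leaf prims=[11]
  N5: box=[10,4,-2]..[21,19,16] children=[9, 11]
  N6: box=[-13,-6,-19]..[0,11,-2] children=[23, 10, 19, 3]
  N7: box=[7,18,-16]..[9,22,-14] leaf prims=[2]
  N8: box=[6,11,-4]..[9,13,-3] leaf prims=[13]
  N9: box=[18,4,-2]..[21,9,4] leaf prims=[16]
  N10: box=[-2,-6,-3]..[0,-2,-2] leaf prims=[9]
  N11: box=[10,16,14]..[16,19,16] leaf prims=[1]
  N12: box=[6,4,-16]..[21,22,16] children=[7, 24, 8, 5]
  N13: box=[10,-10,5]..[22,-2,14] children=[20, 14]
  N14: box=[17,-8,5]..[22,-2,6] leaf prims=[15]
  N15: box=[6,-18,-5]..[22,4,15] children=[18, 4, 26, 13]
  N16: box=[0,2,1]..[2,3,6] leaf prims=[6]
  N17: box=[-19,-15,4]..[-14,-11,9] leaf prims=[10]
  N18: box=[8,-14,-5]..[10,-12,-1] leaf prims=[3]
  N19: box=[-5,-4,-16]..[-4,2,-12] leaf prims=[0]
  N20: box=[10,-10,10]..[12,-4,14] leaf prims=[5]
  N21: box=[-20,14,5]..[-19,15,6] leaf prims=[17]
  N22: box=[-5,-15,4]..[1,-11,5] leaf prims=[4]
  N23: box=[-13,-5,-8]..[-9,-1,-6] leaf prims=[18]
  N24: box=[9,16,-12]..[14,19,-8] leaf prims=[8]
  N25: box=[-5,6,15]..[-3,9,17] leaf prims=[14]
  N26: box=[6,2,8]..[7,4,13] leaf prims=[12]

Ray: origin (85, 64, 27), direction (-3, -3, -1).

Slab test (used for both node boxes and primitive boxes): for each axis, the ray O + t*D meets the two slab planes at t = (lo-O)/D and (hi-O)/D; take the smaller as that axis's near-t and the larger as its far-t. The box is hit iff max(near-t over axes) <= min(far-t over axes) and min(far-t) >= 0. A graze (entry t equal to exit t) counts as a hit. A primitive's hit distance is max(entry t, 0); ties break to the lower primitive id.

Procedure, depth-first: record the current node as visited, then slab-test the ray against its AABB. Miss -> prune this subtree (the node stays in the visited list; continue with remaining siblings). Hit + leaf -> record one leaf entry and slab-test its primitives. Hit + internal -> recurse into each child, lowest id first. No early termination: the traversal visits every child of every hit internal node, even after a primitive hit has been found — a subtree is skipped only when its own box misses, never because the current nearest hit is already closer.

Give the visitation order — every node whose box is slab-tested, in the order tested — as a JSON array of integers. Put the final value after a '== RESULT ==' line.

Walk:
N0 x:[21,35] y:[14,82/3] z:[10,46] -> hit [21,82/3], descend [1, 6, 12, 15]
  N1 x:[83/3,35] y:[49/3,79/3] z:[10,26] -> miss, prune
  N6 x:[85/3,98/3] y:[53/3,70/3] z:[29,46] -> miss, prune
  N12 x:[64/3,79/3] y:[14,20] z:[11,43] -> miss, prune
  N15 x:[21,79/3] y:[20,82/3] z:[12,32] -> hit [21,79/3], descend [4, 13, 18, 26]
    N4 x:[23,70/3] y:[79/3,82/3] z:[12,16] -> miss, prune
    N13 x:[21,25] y:[22,74/3] z:[13,22] -> hit [22,22], descend [14, 20]
      N14 x:[21,68/3] y:[22,24] z:[21,22] -> hit [22,22] leaf, test {P15@t=22}
      N20 x:[73/3,25] y:[68/3,74/3] z:[13,17] -> miss, prune
    N18 x:[25,77/3] y:[76/3,26] z:[28,32] -> miss, prune
    N26 x:[26,79/3] y:[20,62/3] z:[14,19] -> miss, prune

11 AABB tests over nodes [0, 1, 6, 12, 15, 4, 13, 14, 20, 18, 26]; 1 leaf entered; closest P15.

== RESULT ==
[0, 1, 6, 12, 15, 4, 13, 14, 20, 18, 26]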